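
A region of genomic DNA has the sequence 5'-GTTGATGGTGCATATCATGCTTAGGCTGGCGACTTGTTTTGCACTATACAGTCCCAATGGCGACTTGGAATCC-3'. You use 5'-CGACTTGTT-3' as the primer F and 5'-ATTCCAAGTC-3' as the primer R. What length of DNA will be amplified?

42 bp

Forward primer CGACTTGTT is found on the top strand at positions 30–38.
The reverse primer's reverse complement is GACTTGGAAT, which matches the template at positions 62–71.
Amplicon spans positions 30–71: 42 bp.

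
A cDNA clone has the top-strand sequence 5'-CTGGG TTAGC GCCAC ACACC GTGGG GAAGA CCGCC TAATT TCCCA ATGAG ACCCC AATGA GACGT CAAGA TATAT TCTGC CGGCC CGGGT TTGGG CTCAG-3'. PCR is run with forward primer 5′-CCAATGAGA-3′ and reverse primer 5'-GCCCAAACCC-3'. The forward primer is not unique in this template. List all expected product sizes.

The forward primer CCAATGAGA matches the top strand at positions 43–51, 54–62.
The reverse primer's reverse complement is GGGTTTGGGC, matching at positions 87–96.
Each forward site pairs with the reverse site to give a product ending at position 96: sizes 54, 43 bp.

54 bp, 43 bp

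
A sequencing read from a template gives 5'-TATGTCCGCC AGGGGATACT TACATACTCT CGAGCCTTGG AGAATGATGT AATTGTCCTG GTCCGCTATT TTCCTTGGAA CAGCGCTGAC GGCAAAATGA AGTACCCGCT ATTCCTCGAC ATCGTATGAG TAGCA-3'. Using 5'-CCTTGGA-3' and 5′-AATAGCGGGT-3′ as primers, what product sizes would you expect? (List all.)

The forward primer CCTTGGA matches the top strand at positions 35–41, 73–79.
The reverse primer's reverse complement is ACCCGCTATT, matching at positions 104–113.
Each forward site pairs with the reverse site to give a product ending at position 113: sizes 79, 41 bp.

79 bp, 41 bp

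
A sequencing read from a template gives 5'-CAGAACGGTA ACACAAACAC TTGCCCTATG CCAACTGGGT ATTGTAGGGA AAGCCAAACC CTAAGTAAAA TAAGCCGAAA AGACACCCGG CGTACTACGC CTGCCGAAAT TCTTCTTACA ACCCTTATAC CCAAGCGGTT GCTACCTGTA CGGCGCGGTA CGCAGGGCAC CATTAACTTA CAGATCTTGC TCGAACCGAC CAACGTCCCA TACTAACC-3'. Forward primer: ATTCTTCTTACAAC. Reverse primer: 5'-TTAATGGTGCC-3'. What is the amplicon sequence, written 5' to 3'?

5'-ATTCTTCTTACAACCCTTATACCCAAGCGGTTGCTACCTGTACGGCGCGGTACGCAGGGCACCATTAA-3'

The forward primer matches the template at positions 109–122.
Reverse complement of the reverse primer: GGCACCATTAA. This occurs on the top strand at positions 166–176.
The product is the template from position 109 through 176 (68 bp).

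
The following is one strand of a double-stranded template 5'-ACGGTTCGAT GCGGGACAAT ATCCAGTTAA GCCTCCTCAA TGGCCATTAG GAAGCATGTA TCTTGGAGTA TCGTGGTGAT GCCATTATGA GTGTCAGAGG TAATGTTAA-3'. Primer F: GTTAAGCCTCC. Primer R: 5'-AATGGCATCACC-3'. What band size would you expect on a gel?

The forward primer matches the template at positions 26–36.
Taking the reverse complement of AATGGCATCACC gives GGTGATGCCATT, found at positions 75–86 on the template; the primer anneals here to the top strand with its 3' end pointing upstream.
Amplicon spans positions 26–86: 61 bp.

61 bp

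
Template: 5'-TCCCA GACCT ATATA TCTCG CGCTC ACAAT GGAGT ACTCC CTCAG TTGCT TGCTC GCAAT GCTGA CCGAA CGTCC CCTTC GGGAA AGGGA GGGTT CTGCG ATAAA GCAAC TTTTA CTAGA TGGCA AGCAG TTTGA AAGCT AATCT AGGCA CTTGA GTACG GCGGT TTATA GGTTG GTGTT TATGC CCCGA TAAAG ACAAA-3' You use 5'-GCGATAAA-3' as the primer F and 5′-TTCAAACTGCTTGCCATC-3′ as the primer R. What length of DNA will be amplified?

39 bp

Forward primer GCGATAAA is found on the top strand at positions 98–105.
Taking the reverse complement of TTCAAACTGCTTGCCATC gives GATGGCAAGCAGTTTGAA, found at positions 119–136 on the template; the primer anneals here to the top strand with its 3' end pointing upstream.
Product length = (reverse-primer end) − (forward-primer start) + 1 = 136 − 98 + 1 = 39 bp.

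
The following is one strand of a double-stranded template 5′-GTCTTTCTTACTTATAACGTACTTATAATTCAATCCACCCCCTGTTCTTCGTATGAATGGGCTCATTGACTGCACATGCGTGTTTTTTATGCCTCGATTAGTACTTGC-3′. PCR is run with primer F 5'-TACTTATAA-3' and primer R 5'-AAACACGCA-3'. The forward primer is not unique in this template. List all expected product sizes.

The forward primer TACTTATAA matches the top strand at positions 9–17, 20–28.
The reverse primer's reverse complement is TGCGTGTTT, matching at positions 77–85.
Each forward site pairs with the reverse site to give a product ending at position 85: sizes 77, 66 bp.

77 bp, 66 bp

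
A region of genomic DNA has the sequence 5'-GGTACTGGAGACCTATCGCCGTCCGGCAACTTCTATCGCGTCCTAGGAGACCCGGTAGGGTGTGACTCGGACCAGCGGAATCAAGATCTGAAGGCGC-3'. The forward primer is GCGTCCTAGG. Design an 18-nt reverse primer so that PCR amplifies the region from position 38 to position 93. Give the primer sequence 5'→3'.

5'-CTTCAGATCTTGATTCCG-3'

The product's 3' end on the top strand is position 93.
The reverse primer anneals to the top strand over positions 76–93, i.e. to CGGAATCAAGATCTGAAG.
Its sequence written 5'→3' is the reverse complement: CTTCAGATCTTGATTCCG.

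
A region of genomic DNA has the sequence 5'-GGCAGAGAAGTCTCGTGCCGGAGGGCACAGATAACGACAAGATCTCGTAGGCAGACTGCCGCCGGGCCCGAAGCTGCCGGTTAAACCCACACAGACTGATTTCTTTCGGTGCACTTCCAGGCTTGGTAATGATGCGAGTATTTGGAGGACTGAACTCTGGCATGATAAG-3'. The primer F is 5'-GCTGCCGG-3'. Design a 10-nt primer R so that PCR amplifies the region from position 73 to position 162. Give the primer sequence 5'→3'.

The product's 3' end on the top strand is position 162.
The reverse primer anneals to the top strand over positions 153–162, i.e. to AACTCTGGCA.
Its sequence written 5'→3' is the reverse complement: TGCCAGAGTT.

5'-TGCCAGAGTT-3'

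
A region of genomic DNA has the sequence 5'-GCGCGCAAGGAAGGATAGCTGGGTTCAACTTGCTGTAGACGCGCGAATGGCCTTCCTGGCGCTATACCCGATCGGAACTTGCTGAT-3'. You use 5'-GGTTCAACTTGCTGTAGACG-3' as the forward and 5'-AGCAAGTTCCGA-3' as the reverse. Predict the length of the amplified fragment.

62 bp

Scanning the template, GGTTCAACTTGCTGTAGACG occurs at positions 22–41; this primer anneals to the bottom strand there with its 3' end pointing downstream.
Taking the reverse complement of AGCAAGTTCCGA gives TCGGAACTTGCT, found at positions 72–83 on the template; the primer anneals here to the top strand with its 3' end pointing upstream.
The product runs from position 22 to position 83, so its length is 83 − 22 + 1 = 62 bp.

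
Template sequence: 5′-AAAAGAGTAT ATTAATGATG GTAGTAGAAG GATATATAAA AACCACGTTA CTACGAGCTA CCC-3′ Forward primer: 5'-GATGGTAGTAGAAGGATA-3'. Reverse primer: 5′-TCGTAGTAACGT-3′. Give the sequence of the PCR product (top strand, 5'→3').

Forward primer GATGGTAGTAGAAGGATA is found on the top strand at positions 17–34.
Taking the reverse complement of TCGTAGTAACGT gives ACGTTACTACGA, found at positions 45–56 on the template; the primer anneals here to the top strand with its 3' end pointing upstream.
The product is the template from position 17 through 56 (40 bp).

5'-GATGGTAGTAGAAGGATATATAAAAACCACGTTACTACGA-3'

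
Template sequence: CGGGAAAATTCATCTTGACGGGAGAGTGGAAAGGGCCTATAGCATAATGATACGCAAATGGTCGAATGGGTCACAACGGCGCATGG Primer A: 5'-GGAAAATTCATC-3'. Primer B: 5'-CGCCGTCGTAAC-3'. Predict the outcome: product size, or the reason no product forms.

Primer B (CGCCGTCGTAAC) does not match the top strand, and its reverse complement GTTACGACGGCG does not match either.
With no annealing site for primer B, no amplification occurs.

No product — primer B has no binding site in the template.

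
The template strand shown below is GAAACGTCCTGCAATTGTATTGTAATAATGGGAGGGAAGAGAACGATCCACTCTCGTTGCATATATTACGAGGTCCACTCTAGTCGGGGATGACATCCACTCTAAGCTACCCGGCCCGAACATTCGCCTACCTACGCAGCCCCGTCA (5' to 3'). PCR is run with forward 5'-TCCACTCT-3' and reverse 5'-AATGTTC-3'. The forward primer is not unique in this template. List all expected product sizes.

78 bp, 51 bp, 29 bp

The forward primer TCCACTCT matches the top strand at positions 47–54, 74–81, 96–103.
The reverse primer's reverse complement is GAACATT, matching at positions 118–124.
Each forward site pairs with the reverse site to give a product ending at position 124: sizes 78, 51, 29 bp.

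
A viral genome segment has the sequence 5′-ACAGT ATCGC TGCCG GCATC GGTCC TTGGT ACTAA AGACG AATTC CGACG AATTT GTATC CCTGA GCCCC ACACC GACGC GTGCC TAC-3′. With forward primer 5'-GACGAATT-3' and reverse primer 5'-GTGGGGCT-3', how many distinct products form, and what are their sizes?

The forward primer GACGAATT matches the top strand at positions 37–44, 47–54.
The reverse primer's reverse complement is AGCCCCAC, matching at positions 65–72.
Each forward site pairs with the reverse site to give a product ending at position 72: sizes 36, 26 bp.

Two products: 36 bp, 26 bp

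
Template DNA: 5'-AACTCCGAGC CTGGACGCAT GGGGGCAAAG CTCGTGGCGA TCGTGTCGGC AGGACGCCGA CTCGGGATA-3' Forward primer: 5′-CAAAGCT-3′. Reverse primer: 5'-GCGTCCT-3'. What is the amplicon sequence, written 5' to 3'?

5'-CAAAGCTCGTGGCGATCGTGTCGGCAGGACGC-3'

The forward primer matches the template at positions 26–32.
Taking the reverse complement of GCGTCCT gives AGGACGC, found at positions 51–57 on the template; the primer anneals here to the top strand with its 3' end pointing upstream.
The product is the template from position 26 through 57 (32 bp).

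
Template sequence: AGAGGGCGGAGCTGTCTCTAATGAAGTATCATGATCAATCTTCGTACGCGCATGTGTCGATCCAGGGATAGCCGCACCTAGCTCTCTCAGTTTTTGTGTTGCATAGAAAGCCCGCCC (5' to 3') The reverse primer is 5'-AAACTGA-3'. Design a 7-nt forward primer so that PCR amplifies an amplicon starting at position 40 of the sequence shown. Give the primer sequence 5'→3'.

5'-CTTCGTA-3'

The reverse primer's reverse complement TCAGTTT matches the template at positions 87–93; the product starts at position 40.
The forward primer is identical to the top strand over positions 40–46: CTTCGTA.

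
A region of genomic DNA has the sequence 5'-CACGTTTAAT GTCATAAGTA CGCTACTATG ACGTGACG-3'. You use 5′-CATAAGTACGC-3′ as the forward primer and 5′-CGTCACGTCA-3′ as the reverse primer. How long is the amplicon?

Scanning the template, CATAAGTACGC occurs at positions 13–23; this primer anneals to the bottom strand there with its 3' end pointing downstream.
Taking the reverse complement of CGTCACGTCA gives TGACGTGACG, found at positions 29–38 on the template; the primer anneals here to the top strand with its 3' end pointing upstream.
Amplicon spans positions 13–38: 26 bp.

26 bp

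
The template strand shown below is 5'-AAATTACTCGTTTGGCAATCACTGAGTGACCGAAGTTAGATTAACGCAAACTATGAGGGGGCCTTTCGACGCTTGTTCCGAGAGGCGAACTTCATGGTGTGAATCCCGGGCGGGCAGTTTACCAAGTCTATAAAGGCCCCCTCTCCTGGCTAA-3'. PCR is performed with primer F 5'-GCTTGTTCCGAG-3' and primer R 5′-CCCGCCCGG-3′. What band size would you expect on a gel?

44 bp

The forward primer matches the template at positions 71–82.
The reverse primer's reverse complement is CCGGGCGGG, which matches the template at positions 106–114.
Amplicon spans positions 71–114: 44 bp.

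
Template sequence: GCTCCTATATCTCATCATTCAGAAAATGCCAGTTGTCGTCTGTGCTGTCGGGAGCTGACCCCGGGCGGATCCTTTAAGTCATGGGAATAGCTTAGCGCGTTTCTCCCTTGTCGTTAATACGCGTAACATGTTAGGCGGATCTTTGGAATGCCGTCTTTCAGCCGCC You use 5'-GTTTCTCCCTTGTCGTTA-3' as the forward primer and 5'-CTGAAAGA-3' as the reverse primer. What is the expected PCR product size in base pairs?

Scanning the template, GTTTCTCCCTTGTCGTTA occurs at positions 99–116; this primer anneals to the bottom strand there with its 3' end pointing downstream.
Taking the reverse complement of CTGAAAGA gives TCTTTCAG, found at positions 154–161 on the template; the primer anneals here to the top strand with its 3' end pointing upstream.
Product length = (reverse-primer end) − (forward-primer start) + 1 = 161 − 99 + 1 = 63 bp.

63 bp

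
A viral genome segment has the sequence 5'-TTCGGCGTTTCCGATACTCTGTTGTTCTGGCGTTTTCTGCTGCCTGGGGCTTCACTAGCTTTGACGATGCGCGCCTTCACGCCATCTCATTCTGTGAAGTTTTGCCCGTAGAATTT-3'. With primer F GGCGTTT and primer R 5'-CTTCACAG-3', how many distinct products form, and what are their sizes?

Two products: 96 bp, 71 bp

The forward primer GGCGTTT matches the top strand at positions 4–10, 29–35.
The reverse primer's reverse complement is CTGTGAAG, matching at positions 92–99.
Each forward site pairs with the reverse site to give a product ending at position 99: sizes 96, 71 bp.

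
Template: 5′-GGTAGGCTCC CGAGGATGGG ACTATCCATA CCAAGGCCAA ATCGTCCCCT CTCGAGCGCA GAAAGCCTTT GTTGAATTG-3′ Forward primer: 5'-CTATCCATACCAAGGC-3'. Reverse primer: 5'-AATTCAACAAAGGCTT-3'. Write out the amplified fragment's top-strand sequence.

5'-CTATCCATACCAAGGCCAAATCGTCCCCTCTCGAGCGCAGAAAGCCTTTGTTGAATT-3'

Forward primer CTATCCATACCAAGGC is found on the top strand at positions 22–37.
Reverse complement of the reverse primer: AAGCCTTTGTTGAATT. This occurs on the top strand at positions 63–78.
The product is the template from position 22 through 78 (57 bp).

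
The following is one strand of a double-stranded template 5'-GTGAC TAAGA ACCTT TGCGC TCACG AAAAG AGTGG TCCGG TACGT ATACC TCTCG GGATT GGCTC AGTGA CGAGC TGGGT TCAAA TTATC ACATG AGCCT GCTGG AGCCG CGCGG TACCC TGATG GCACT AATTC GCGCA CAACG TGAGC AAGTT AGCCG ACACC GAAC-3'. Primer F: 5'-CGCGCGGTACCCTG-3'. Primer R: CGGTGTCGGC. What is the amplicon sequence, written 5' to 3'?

5'-CGCGCGGTACCCTGATGGCACTAATTCGCGCACAACGTGAGCAAGTTAGCCGACACCG-3'

Forward primer CGCGCGGTACCCTG is found on the top strand at positions 109–122.
The reverse primer's reverse complement is GCCGACACCG, which matches the template at positions 157–166.
The product is the template from position 109 through 166 (58 bp).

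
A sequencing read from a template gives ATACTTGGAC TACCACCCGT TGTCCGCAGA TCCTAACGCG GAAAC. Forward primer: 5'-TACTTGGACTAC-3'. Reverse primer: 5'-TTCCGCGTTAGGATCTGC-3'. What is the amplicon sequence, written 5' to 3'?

Forward primer TACTTGGACTAC is found on the top strand at positions 2–13.
Reverse complement of the reverse primer: GCAGATCCTAACGCGGAA. This occurs on the top strand at positions 26–43.
The product is the template from position 2 through 43 (42 bp).

5'-TACTTGGACTACCACCCGTTGTCCGCAGATCCTAACGCGGAA-3'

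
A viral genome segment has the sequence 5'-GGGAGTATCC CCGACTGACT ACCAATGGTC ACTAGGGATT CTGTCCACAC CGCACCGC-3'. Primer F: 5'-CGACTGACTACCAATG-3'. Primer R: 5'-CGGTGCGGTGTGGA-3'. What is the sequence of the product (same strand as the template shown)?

5'-CGACTGACTACCAATGGTCACTAGGGATTCTGTCCACACCGCACCG-3'

Scanning the template, CGACTGACTACCAATG occurs at positions 12–27; this primer anneals to the bottom strand there with its 3' end pointing downstream.
Reverse complement of the reverse primer: TCCACACCGCACCG. This occurs on the top strand at positions 44–57.
The product is the template from position 12 through 57 (46 bp).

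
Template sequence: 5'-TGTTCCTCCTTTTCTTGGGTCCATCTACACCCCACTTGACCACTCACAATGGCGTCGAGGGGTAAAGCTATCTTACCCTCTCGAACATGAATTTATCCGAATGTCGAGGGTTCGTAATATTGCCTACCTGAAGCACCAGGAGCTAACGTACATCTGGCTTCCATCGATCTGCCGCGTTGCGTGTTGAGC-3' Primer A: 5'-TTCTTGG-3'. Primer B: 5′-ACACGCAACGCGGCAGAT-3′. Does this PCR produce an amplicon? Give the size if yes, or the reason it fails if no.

Primer A (TTCTTGG) matches the top strand at positions 12–18; it acts as a forward primer.
Primer B's reverse complement is ATCTGCCGCGTTGCGTGT, matching the top strand at positions 167–184; it acts as a reverse primer.
The 3' ends face each other across positions 12–184, giving a 173 bp product.

Yes — a 173 bp product.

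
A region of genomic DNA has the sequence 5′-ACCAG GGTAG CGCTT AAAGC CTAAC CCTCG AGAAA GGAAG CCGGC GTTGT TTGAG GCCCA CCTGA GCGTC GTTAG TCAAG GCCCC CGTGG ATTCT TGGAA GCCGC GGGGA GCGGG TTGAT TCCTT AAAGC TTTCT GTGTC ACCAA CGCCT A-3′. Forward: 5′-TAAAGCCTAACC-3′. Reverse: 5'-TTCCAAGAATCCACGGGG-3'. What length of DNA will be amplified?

86 bp

Scanning the template, TAAAGCCTAACC occurs at positions 15–26; this primer anneals to the bottom strand there with its 3' end pointing downstream.
Taking the reverse complement of TTCCAAGAATCCACGGGG gives CCCCGTGGATTCTTGGAA, found at positions 83–100 on the template; the primer anneals here to the top strand with its 3' end pointing upstream.
Amplicon spans positions 15–100: 86 bp.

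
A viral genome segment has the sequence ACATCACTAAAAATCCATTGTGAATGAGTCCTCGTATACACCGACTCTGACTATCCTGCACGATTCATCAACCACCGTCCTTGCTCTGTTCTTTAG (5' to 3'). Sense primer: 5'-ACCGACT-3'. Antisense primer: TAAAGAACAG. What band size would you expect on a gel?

Forward primer ACCGACT is found on the top strand at positions 40–46.
The reverse primer's reverse complement is CTGTTCTTTA, which matches the template at positions 86–95.
The product runs from position 40 to position 95, so its length is 95 − 40 + 1 = 56 bp.

56 bp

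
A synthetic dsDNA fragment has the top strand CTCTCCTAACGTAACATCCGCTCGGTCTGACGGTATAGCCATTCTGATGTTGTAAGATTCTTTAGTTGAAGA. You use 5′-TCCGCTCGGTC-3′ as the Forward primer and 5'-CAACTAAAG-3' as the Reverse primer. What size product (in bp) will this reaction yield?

52 bp

Scanning the template, TCCGCTCGGTC occurs at positions 17–27; this primer anneals to the bottom strand there with its 3' end pointing downstream.
Reverse complement of the reverse primer: CTTTAGTTG. This occurs on the top strand at positions 60–68.
Amplicon spans positions 17–68: 52 bp.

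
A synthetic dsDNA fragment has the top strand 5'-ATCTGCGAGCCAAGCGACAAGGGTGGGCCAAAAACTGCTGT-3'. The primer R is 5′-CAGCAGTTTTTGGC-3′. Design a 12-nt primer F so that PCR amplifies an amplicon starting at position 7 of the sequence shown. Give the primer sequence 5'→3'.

5'-GAGCCAAGCGAC-3'

The reverse primer's reverse complement GCCAAAAACTGCTG matches the template at positions 27–40; the product starts at position 7.
The forward primer is identical to the top strand over positions 7–18: GAGCCAAGCGAC.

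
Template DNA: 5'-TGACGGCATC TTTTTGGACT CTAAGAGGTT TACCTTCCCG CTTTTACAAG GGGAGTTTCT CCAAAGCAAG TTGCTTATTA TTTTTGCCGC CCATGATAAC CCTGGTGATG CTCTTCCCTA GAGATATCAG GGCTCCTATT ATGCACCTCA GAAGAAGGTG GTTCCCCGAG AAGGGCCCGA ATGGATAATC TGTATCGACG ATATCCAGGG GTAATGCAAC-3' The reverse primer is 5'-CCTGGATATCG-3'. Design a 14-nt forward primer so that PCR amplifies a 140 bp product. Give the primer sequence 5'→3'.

The reverse primer's reverse complement CGATATCCAGG matches the template at positions 199–209, so the product ends at position 209.
A 140 bp product then starts at position 209 − 140 + 1 = 70.
The forward primer is identical to the top strand there: GTTGCTTATTATTT.

5'-GTTGCTTATTATTT-3'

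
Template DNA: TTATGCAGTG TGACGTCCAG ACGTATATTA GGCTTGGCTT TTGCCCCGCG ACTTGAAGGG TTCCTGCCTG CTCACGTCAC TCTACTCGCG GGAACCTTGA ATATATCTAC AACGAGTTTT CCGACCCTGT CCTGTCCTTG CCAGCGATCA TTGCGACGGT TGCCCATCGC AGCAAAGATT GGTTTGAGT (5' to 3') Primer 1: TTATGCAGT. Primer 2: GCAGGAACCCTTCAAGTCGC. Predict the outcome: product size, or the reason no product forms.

Yes — a 67 bp product.

Primer 1 (TTATGCAGT) matches the top strand at positions 1–9; it acts as a forward primer.
Primer 2's reverse complement is GCGACTTGAAGGGTTCCTGC, matching the top strand at positions 48–67; it acts as a reverse primer.
The 3' ends face each other across positions 1–67, giving a 67 bp product.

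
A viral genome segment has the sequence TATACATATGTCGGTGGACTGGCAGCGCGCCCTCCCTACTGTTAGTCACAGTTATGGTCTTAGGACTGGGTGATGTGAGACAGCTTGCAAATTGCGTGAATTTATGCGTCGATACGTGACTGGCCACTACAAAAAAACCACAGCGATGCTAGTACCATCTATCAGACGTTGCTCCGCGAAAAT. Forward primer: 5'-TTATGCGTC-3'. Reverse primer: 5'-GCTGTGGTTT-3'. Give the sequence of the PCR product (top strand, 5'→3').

5'-TTATGCGTCGATACGTGACTGGCCACTACAAAAAAACCACAGC-3'

Forward primer TTATGCGTC is found on the top strand at positions 102–110.
Reverse complement of the reverse primer: AAACCACAGC. This occurs on the top strand at positions 135–144.
The product is the template from position 102 through 144 (43 bp).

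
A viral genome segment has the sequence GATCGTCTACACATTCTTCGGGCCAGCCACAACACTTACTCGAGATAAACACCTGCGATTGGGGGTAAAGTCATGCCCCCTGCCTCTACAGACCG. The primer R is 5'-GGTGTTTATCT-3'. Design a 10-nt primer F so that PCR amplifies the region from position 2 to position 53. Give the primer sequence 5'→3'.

The reverse primer's reverse complement AGATAAACACC matches the template at positions 43–53; the product starts at position 2.
The forward primer is identical to the top strand over positions 2–11: ATCGTCTACA.

5'-ATCGTCTACA-3'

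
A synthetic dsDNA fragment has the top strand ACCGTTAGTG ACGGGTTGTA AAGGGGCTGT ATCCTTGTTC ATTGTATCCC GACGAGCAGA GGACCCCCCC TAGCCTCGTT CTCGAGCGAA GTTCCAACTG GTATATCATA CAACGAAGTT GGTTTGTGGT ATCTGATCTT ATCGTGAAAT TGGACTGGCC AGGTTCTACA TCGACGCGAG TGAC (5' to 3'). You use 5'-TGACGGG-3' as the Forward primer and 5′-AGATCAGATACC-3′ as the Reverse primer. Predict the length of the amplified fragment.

Forward primer TGACGGG is found on the top strand at positions 9–15.
The reverse primer's reverse complement is GGTATCTGATCT, which matches the template at positions 128–139.
Product length = (reverse-primer end) − (forward-primer start) + 1 = 139 − 9 + 1 = 131 bp.

131 bp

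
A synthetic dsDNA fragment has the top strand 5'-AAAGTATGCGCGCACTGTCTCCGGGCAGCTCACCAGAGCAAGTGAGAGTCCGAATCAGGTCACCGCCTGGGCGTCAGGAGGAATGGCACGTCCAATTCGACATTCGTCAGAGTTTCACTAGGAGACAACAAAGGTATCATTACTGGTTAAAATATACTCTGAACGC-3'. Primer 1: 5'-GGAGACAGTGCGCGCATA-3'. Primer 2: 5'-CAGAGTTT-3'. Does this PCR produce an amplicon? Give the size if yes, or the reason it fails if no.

Primer 1 (GGAGACAGTGCGCGCATA) has reverse complement TATGCGCGCACTGTCTCC, which matches the top strand at positions 5–22; primer 1 anneals to the top strand there with its 3' end pointing upstream toward position 5.
Primer 2 (CAGAGTTT) matches the top strand directly at positions 108–115; it anneals to the bottom strand with its 3' end pointing downstream toward position 115.
The 3' ends diverge (primer 1 extends toward position 1, primer 2 toward position 166), so the primers never converge on a shared product.

No product — the primers' 3' ends point away from each other.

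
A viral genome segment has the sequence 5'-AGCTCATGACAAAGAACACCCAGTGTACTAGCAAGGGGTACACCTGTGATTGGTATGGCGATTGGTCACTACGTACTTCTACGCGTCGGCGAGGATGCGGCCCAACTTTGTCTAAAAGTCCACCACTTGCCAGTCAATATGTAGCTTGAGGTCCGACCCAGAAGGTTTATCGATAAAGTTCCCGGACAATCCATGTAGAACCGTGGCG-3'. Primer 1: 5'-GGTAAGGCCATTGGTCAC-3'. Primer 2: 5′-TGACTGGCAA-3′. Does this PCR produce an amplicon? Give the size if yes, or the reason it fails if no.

Primer 1 (GGTAAGGCCATTGGTCAC) does not match the top strand, and its reverse complement GTGACCAATGGCCTTACC does not match either.
With no annealing site for primer 1, no amplification occurs.

No product — primer 1 has no binding site in the template.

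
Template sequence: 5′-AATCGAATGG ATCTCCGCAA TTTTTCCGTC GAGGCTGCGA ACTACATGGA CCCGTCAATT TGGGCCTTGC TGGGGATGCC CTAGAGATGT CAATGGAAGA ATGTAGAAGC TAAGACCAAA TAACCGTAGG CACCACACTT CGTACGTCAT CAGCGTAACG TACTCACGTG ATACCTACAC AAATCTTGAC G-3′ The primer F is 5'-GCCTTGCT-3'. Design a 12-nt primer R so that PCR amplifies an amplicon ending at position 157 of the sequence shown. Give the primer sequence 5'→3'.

5'-TACGCTGATGAC-3'

The forward primer binds at positions 64–71; the product's 3' end on the top strand is position 157.
The reverse primer anneals to the top strand over positions 146–157, i.e. to GTCATCAGCGTA.
Its sequence written 5'→3' is the reverse complement: TACGCTGATGAC.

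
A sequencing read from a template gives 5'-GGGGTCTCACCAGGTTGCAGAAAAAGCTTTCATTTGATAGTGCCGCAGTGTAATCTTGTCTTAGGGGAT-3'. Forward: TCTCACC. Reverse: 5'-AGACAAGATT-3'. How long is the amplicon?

Scanning the template, TCTCACC occurs at positions 5–11; this primer anneals to the bottom strand there with its 3' end pointing downstream.
Reverse complement of the reverse primer: AATCTTGTCT. This occurs on the top strand at positions 52–61.
The product runs from position 5 to position 61, so its length is 61 − 5 + 1 = 57 bp.

57 bp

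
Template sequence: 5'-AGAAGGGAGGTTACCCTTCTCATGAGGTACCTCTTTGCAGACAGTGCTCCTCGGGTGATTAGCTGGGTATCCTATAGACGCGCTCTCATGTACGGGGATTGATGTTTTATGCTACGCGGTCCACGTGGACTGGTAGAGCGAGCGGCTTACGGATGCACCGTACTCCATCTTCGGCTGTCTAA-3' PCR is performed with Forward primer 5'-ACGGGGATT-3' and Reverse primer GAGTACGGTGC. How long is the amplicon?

74 bp

Scanning the template, ACGGGGATT occurs at positions 92–100; this primer anneals to the bottom strand there with its 3' end pointing downstream.
Reverse complement of the reverse primer: GCACCGTACTC. This occurs on the top strand at positions 155–165.
Product length = (reverse-primer end) − (forward-primer start) + 1 = 165 − 92 + 1 = 74 bp.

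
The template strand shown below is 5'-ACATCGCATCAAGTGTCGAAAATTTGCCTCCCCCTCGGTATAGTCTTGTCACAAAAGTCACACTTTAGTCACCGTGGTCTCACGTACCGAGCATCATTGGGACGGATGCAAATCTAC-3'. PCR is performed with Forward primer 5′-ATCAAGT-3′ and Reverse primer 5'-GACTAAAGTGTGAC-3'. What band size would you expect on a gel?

The forward primer matches the template at positions 8–14.
Reverse complement of the reverse primer: GTCACACTTTAGTC. This occurs on the top strand at positions 57–70.
The product runs from position 8 to position 70, so its length is 70 − 8 + 1 = 63 bp.

63 bp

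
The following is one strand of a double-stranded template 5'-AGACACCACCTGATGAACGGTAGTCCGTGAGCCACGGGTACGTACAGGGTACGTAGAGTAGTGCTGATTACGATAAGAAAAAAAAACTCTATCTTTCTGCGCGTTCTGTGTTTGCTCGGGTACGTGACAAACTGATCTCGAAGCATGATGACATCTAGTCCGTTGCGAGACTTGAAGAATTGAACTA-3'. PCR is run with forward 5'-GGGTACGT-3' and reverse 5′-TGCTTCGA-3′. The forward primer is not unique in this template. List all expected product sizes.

The forward primer GGGTACGT matches the top strand at positions 36–43, 47–54, 118–125.
The reverse primer's reverse complement is TCGAAGCA, matching at positions 138–145.
Each forward site pairs with the reverse site to give a product ending at position 145: sizes 110, 99, 28 bp.

110 bp, 99 bp, 28 bp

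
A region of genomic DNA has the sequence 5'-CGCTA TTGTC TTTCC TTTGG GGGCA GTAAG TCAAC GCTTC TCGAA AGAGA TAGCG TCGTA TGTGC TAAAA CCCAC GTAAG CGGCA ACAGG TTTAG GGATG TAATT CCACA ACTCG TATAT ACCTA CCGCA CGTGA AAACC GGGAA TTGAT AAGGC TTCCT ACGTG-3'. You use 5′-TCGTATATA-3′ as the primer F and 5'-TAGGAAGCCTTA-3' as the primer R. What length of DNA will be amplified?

49 bp

Forward primer TCGTATATA is found on the top strand at positions 113–121.
The reverse primer's reverse complement is TAAGGCTTCCTA, which matches the template at positions 150–161.
The product runs from position 113 to position 161, so its length is 161 − 113 + 1 = 49 bp.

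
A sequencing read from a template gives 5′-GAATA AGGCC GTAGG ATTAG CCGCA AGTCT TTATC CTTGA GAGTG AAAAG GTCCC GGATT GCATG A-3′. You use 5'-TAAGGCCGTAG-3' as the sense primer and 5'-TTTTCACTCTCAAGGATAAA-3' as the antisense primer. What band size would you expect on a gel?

46 bp

The forward primer matches the template at positions 4–14.
Taking the reverse complement of TTTTCACTCTCAAGGATAAA gives TTTATCCTTGAGAGTGAAAA, found at positions 30–49 on the template; the primer anneals here to the top strand with its 3' end pointing upstream.
Product length = (reverse-primer end) − (forward-primer start) + 1 = 49 − 4 + 1 = 46 bp.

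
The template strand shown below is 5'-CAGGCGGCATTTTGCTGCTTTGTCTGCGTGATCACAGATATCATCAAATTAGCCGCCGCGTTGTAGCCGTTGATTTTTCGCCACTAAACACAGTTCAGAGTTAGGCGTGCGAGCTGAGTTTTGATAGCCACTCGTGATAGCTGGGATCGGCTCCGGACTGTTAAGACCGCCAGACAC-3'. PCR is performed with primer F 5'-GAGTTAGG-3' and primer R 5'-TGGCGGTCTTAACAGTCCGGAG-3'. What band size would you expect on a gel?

Forward primer GAGTTAGG is found on the top strand at positions 98–105.
Taking the reverse complement of TGGCGGTCTTAACAGTCCGGAG gives CTCCGGACTGTTAAGACCGCCA, found at positions 151–172 on the template; the primer anneals here to the top strand with its 3' end pointing upstream.
Amplicon spans positions 98–172: 75 bp.

75 bp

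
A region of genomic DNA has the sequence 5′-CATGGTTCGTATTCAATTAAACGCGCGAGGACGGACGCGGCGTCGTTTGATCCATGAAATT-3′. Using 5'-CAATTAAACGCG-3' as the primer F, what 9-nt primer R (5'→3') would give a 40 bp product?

5'-GGATCAAAC-3'

The forward primer binds at positions 14–25, so a 40 bp product ends at position 14 + 40 − 1 = 53.
The reverse primer anneals to the top strand over positions 45–53, i.e. to GTTTGATCC.
Its sequence written 5'→3' is the reverse complement: GGATCAAAC.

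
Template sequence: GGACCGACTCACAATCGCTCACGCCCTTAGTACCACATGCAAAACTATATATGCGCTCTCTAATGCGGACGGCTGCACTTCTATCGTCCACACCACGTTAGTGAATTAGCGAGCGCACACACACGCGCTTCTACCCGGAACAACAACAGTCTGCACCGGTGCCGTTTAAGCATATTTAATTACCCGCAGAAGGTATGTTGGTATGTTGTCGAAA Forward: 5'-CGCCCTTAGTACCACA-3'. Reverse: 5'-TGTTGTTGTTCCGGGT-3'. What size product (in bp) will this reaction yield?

The forward primer matches the template at positions 22–37.
Taking the reverse complement of TGTTGTTGTTCCGGGT gives ACCCGGAACAACAACA, found at positions 133–148 on the template; the primer anneals here to the top strand with its 3' end pointing upstream.
Amplicon spans positions 22–148: 127 bp.

127 bp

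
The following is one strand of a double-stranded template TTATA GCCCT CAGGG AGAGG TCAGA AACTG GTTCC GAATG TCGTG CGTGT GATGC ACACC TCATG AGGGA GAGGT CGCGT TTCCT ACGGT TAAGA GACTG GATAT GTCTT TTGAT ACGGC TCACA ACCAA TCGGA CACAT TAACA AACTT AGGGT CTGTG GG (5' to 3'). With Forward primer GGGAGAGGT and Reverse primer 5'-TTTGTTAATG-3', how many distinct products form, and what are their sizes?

Two products: 135 bp, 81 bp

The forward primer GGGAGAGGT matches the top strand at positions 13–21, 67–75.
The reverse primer's reverse complement is CATTAACAAA, matching at positions 138–147.
Each forward site pairs with the reverse site to give a product ending at position 147: sizes 135, 81 bp.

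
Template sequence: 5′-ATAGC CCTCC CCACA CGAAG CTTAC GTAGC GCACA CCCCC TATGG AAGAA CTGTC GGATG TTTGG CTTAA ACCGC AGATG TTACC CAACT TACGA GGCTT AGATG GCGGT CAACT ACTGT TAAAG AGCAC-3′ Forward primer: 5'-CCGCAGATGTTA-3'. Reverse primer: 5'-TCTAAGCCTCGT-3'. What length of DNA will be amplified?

Scanning the template, CCGCAGATGTTA occurs at positions 72–83; this primer anneals to the bottom strand there with its 3' end pointing downstream.
Taking the reverse complement of TCTAAGCCTCGT gives ACGAGGCTTAGA, found at positions 92–103 on the template; the primer anneals here to the top strand with its 3' end pointing upstream.
Amplicon spans positions 72–103: 32 bp.

32 bp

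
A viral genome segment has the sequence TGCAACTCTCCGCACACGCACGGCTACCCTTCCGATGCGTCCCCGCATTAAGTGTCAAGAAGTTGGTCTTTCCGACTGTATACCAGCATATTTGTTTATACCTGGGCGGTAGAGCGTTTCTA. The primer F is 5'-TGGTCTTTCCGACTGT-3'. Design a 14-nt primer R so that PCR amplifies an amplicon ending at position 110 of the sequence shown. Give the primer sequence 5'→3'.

5'-ACCGCCCAGGTATA-3'

The forward primer binds at positions 64–79; the product's 3' end on the top strand is position 110.
The reverse primer anneals to the top strand over positions 97–110, i.e. to TATACCTGGGCGGT.
Its sequence written 5'→3' is the reverse complement: ACCGCCCAGGTATA.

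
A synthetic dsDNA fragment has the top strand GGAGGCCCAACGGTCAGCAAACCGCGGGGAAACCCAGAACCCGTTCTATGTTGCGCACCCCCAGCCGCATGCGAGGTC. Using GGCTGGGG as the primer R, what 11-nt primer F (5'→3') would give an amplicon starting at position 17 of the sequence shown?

5'-GCAAACCGCGG-3'

The reverse primer's reverse complement CCCCAGCC matches the template at positions 59–66; the product starts at position 17.
The forward primer is identical to the top strand over positions 17–27: GCAAACCGCGG.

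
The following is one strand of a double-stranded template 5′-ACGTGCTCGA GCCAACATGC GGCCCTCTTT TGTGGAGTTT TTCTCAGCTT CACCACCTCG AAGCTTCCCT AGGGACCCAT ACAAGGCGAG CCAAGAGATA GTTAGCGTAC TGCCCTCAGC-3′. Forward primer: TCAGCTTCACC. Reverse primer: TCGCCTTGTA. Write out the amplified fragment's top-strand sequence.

5'-TCAGCTTCACCACCTCGAAGCTTCCCTAGGGACCCATACAAGGCGA-3'

Scanning the template, TCAGCTTCACC occurs at positions 44–54; this primer anneals to the bottom strand there with its 3' end pointing downstream.
Taking the reverse complement of TCGCCTTGTA gives TACAAGGCGA, found at positions 80–89 on the template; the primer anneals here to the top strand with its 3' end pointing upstream.
The product is the template from position 44 through 89 (46 bp).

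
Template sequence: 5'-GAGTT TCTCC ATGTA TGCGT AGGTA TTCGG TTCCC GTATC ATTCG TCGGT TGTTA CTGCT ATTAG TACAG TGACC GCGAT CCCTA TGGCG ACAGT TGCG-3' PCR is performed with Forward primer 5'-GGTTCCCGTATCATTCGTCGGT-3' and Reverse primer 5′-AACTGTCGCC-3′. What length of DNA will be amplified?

68 bp

The forward primer matches the template at positions 29–50.
Reverse complement of the reverse primer: GGCGACAGTT. This occurs on the top strand at positions 87–96.
Product length = (reverse-primer end) − (forward-primer start) + 1 = 96 − 29 + 1 = 68 bp.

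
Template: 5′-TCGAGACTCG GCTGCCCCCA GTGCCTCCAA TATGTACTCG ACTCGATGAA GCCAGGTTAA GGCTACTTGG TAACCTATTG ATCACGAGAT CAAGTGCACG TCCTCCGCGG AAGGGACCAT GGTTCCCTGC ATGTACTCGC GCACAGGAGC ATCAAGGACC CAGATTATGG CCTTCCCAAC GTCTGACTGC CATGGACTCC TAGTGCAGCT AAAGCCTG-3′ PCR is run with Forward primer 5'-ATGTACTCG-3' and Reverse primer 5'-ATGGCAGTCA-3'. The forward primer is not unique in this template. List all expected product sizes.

162 bp, 63 bp

The forward primer ATGTACTCG matches the top strand at positions 32–40, 131–139.
The reverse primer's reverse complement is TGACTGCCAT, matching at positions 184–193.
Each forward site pairs with the reverse site to give a product ending at position 193: sizes 162, 63 bp.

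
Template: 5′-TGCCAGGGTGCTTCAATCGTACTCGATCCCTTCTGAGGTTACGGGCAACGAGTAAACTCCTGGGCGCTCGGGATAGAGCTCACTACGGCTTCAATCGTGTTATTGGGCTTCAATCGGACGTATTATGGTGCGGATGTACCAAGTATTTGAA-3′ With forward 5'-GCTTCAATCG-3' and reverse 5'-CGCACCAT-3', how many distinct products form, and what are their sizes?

Three products: 123 bp, 45 bp, 26 bp

The forward primer GCTTCAATCG matches the top strand at positions 10–19, 88–97, 107–116.
The reverse primer's reverse complement is ATGGTGCG, matching at positions 125–132.
Each forward site pairs with the reverse site to give a product ending at position 132: sizes 123, 45, 26 bp.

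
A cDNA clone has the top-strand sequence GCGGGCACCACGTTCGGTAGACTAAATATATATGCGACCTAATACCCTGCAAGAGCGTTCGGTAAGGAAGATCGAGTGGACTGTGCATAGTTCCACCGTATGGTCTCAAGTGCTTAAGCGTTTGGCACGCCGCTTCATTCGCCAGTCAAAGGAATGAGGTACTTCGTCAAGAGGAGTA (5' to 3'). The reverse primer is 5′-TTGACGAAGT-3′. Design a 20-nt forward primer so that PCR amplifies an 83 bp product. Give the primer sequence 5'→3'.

The reverse primer's reverse complement ACTTCGTCAA matches the template at positions 161–170, so the product ends at position 170.
An 83 bp product then starts at position 170 − 83 + 1 = 88.
The forward primer is identical to the top strand there: TAGTTCCACCGTATGGTCTC.

5'-TAGTTCCACCGTATGGTCTC-3'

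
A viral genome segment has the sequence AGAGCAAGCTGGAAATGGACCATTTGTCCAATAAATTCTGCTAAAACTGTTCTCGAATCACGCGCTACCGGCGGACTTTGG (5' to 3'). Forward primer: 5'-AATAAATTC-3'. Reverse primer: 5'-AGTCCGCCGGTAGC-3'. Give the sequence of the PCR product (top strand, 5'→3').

5'-AATAAATTCTGCTAAAACTGTTCTCGAATCACGCGCTACCGGCGGACT-3'

Scanning the template, AATAAATTC occurs at positions 30–38; this primer anneals to the bottom strand there with its 3' end pointing downstream.
The reverse primer's reverse complement is GCTACCGGCGGACT, which matches the template at positions 64–77.
The product is the template from position 30 through 77 (48 bp).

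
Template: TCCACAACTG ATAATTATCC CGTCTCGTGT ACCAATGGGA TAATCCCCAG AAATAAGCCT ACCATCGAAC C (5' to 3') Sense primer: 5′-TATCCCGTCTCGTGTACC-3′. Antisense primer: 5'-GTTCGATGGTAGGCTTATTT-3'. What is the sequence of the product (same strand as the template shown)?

5'-TATCCCGTCTCGTGTACCAATGGGATAATCCCCAGAAATAAGCCTACCATCGAAC-3'

The forward primer matches the template at positions 16–33.
Reverse complement of the reverse primer: AAATAAGCCTACCATCGAAC. This occurs on the top strand at positions 51–70.
The product is the template from position 16 through 70 (55 bp).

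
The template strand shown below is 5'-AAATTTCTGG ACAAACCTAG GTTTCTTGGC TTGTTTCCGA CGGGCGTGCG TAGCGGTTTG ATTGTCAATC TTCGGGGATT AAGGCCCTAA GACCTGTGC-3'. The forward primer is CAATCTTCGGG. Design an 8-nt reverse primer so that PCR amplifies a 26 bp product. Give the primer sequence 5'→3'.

5'-CTTAGGGC-3'

The forward primer binds at positions 66–76, so a 26 bp product ends at position 66 + 26 − 1 = 91.
The reverse primer anneals to the top strand over positions 84–91, i.e. to GCCCTAAG.
Its sequence written 5'→3' is the reverse complement: CTTAGGGC.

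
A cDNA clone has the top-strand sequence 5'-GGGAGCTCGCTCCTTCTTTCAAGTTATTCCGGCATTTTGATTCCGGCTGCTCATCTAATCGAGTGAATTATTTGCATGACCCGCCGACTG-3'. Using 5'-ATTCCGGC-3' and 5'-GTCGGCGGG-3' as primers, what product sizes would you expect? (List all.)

63 bp, 49 bp

The forward primer ATTCCGGC matches the top strand at positions 26–33, 40–47.
The reverse primer's reverse complement is CCCGCCGAC, matching at positions 80–88.
Each forward site pairs with the reverse site to give a product ending at position 88: sizes 63, 49 bp.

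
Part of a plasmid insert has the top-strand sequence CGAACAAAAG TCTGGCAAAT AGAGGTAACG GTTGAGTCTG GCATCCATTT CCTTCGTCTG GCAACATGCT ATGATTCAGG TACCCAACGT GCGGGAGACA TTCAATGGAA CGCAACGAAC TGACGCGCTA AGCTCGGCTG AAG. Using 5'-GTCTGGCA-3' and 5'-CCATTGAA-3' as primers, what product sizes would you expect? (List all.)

99 bp, 73 bp, 53 bp

The forward primer GTCTGGCA matches the top strand at positions 10–17, 36–43, 56–63.
The reverse primer's reverse complement is TTCAATGG, matching at positions 101–108.
Each forward site pairs with the reverse site to give a product ending at position 108: sizes 99, 73, 53 bp.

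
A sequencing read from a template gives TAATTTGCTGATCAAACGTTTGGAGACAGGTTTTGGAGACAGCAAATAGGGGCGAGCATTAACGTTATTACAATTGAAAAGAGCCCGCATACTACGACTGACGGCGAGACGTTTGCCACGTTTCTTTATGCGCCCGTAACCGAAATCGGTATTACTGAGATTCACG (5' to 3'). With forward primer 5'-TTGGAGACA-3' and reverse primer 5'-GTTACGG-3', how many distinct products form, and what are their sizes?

Two products: 121 bp, 108 bp

The forward primer TTGGAGACA matches the top strand at positions 20–28, 33–41.
The reverse primer's reverse complement is CCGTAAC, matching at positions 134–140.
Each forward site pairs with the reverse site to give a product ending at position 140: sizes 121, 108 bp.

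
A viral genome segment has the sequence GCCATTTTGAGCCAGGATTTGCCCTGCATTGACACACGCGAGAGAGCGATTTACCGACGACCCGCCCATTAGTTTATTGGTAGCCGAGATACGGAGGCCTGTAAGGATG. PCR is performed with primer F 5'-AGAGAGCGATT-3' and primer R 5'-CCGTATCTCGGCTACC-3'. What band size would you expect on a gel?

54 bp

Forward primer AGAGAGCGATT is found on the top strand at positions 41–51.
Reverse complement of the reverse primer: GGTAGCCGAGATACGG. This occurs on the top strand at positions 79–94.
Product length = (reverse-primer end) − (forward-primer start) + 1 = 94 − 41 + 1 = 54 bp.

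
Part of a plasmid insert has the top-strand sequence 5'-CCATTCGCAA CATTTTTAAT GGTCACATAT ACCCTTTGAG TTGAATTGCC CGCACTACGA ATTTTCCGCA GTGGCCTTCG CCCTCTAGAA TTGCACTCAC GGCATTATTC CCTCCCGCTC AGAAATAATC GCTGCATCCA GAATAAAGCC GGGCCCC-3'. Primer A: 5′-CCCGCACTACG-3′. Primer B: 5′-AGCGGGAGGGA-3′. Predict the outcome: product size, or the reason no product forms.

Primer A (CCCGCACTACG) matches the top strand at positions 49–59; it acts as a forward primer.
Primer B's reverse complement is TCCCTCCCGCT, matching the top strand at positions 109–119; it acts as a reverse primer.
The 3' ends face each other across positions 49–119, giving a 71 bp product.

Yes — a 71 bp product.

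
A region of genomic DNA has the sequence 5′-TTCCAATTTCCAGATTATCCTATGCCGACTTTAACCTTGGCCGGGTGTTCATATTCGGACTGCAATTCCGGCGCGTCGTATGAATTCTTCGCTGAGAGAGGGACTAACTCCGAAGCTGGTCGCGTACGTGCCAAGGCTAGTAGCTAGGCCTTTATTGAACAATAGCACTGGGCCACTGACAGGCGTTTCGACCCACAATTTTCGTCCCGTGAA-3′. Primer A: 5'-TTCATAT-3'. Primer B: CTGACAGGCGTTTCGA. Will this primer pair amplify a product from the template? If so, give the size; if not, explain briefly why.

Primer A (TTCATAT) matches the top strand at positions 48–54 (3' end points downstream).
Primer B (CTGACAGGCGTTTCGA) also matches the top strand directly, at positions 176–191 — its reverse complement TCGAAACGCCTGTCAG is not present.
Both primers anneal to the bottom strand with 3' ends pointing the same way, so neither can prime synthesis back toward the other.

No product — both primers anneal to the same strand and extend in the same direction.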